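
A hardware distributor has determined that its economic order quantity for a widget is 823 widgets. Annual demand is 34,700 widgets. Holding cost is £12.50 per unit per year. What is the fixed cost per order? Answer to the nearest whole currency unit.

S ≈ £122

Squaring Q* = √(2DS/H) gives Q*² = 2DS/H.
From Q* = √(2DS/H): S = Q*²H / (2D) = 823² × 12.5 / (2 × 34,700) = 121.9973.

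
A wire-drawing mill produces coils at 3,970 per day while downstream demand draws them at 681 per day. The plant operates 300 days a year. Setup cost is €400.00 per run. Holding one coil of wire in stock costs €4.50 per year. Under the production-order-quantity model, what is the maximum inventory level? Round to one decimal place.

Annual demand D = 681 × 300 = 204,300.
Production build-up factor (1 − d/p) = 1 − 681/3,970 = 0.8285.
Q* = √(2DS / (H(1 − d/p))) = √(2 × 204,300 × 400 / (4.5 × 0.8285)).
= √(163,440,000 / 3.7281) ≈ 6621.193.
Maximum inventory = Q*(1 − d/p) = 6621.193 × 0.8285 ≈ 5485.416.

I_max ≈ 5,485.4 coils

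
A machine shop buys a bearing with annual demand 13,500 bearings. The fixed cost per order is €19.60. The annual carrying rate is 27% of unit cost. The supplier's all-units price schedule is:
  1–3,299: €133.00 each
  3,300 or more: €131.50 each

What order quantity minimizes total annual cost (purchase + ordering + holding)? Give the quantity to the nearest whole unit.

Holding cost per unit per year at price C is H = 0.27·C.
For each price level, check whether its EOQ is feasible; otherwise the best quantity at that price is the breakpoint.
EOQ at €133.00 = 121.4 (feasible in tier 1): TC = 13,500×€133.00 + (13,500/121.4)×19.6 + (121.4/2)×0.27×€133.00 = €1,799,859.31.
EOQ at €131.50 = 122.1 < 3300, so use break Q=3300: TC = 13,500×€131.50 + (13,500/3300.0)×19.6 + (3300.0/2)×0.27×€131.50 = €1,833,913.43.
Lowest total cost is €1,799,859.31 at Q = 121.4.

Q* ≈ 121 bearings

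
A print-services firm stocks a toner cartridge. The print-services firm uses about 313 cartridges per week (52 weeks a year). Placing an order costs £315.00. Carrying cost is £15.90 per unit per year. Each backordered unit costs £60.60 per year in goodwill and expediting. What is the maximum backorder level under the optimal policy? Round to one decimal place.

S* ≈ 187.5 cartridges

Annual demand D = 313 × 52 = 16,276.
With planned backorders, Q* = √(2DS/H) · √((H+B)/B).
√(2DS/H) = √(2 × 16,276 × 315 / 15.9) = 803.055.
√((H+B)/B) = √((15.9+60.6)/60.6) = 1.1236.
Q* ≈ 902.277.
S* = Q* · H/(H+B) = 902.277 × 15.9/76.5 ≈ 187.532.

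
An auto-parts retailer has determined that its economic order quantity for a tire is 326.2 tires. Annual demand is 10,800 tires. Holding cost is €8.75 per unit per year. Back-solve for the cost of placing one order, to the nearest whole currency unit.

S ≈ €43

Invert the EOQ relation Q*² = 2DS/H.
From Q* = √(2DS/H): S = Q*²H / (2D) = 326.2² × 8.75 / (2 × 10,800) = 43.1045.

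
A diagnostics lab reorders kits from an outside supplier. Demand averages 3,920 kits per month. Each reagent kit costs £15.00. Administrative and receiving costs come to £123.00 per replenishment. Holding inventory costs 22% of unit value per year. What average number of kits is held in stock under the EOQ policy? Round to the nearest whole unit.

Average inventory ≈ 936 kits

Annual demand D = 3,920 × 12 = 47,040.
Holding cost H = 0.22 × £15.00 = £3.3000 per unit per year.
The optimal lot size = √(2DS/H) = √(2 × 47,040 × 123 / 3.3) ≈ 1872.60.
Average inventory = Q*/2 ≈ 1872.60 / 2 = 936.298.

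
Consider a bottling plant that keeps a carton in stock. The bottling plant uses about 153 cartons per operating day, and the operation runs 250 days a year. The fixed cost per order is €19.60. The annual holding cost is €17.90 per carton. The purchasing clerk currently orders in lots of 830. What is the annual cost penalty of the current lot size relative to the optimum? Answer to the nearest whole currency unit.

Annual demand D = 153 × 250 = 38,250.
EOQ = √(2DS/H) = √(2 × 38,250 × 19.6 / 17.9) ≈ 289.42.
Cost at Q* = (D/Q*)S + (Q*/2)H = √(2DSH) ≈ €5,180.66.
Cost at Q = 830: (38,250/830)×19.6 + (830/2)×17.9 = €903.25 + €7,428.50 = €8,331.75.
Excess = €8,331.75 − €5,180.66 = €3,151.09.

Extra cost ≈ €3,151 per year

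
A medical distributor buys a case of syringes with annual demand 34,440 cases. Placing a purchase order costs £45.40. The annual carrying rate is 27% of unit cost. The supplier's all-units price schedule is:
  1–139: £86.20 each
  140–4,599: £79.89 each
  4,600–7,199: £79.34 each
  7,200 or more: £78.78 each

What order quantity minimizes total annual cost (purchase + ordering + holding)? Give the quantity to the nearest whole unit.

Q* ≈ 381 cases

Holding cost per unit per year at price C is H = 0.27·C.
For each price level, check whether its EOQ is feasible; otherwise the best quantity at that price is the breakpoint.
Tier 1 (£86.20): EOQ = 366.6 exceeds tier's upper bound 139, so this tier is dominated.
EOQ at £79.89 = 380.8 (feasible in tier 2): TC = 34,440×£79.89 + (34,440/380.8)×45.4 + (380.8/2)×0.27×£79.89 = £2,759,624.61.
EOQ at £79.34 = 382.1 < 4600, so use break Q=4600: TC = 34,440×£79.34 + (34,440/4600.0)×45.4 + (4600.0/2)×0.27×£79.34 = £2,782,079.65.
EOQ at £78.78 = 383.4 < 7200, so use break Q=7200: TC = 34,440×£78.78 + (34,440/7200.0)×45.4 + (7200.0/2)×0.27×£78.78 = £2,789,974.52.
Lowest total cost is £2,759,624.61 at Q = 380.8.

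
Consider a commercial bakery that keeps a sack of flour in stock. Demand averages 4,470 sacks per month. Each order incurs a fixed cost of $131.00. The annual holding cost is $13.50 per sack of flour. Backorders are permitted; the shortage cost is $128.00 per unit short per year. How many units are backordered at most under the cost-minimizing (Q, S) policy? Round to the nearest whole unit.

S* ≈ 102 sacks

Annual demand D = 4,470 × 12 = 53,640.
With planned backorders, Q* = √(2DS/H) · √((H+B)/B).
√(2DS/H) = √(2 × 53,640 × 131 / 13.5) = 1020.301.
√((H+B)/B) = √((13.5+128)/128) = 1.0514.
Q* ≈ 1072.757.
S* = Q* · H/(H+B) = 1072.757 × 13.5/141.5 ≈ 102.348.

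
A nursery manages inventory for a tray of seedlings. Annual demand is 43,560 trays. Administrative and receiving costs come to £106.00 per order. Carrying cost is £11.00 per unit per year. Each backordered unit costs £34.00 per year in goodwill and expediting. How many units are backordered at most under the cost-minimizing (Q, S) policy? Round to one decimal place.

With planned backorders, Q* = √(2DS/H) · √((H+B)/B).
√(2DS/H) = √(2 × 43,560 × 106 / 11) = 916.253.
√((H+B)/B) = √((11+34)/34) = 1.1504.
Q* ≈ 1054.101.
S* = Q* · H/(H+B) = 1054.101 × 11/45 ≈ 257.669.

S* ≈ 257.7 trays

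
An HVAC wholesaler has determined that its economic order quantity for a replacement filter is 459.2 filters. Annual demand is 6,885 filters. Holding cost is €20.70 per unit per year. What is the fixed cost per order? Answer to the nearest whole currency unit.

Squaring Q* = √(2DS/H) gives Q*² = 2DS/H.
From Q* = √(2DS/H): S = Q*²H / (2D) = 459.2² × 20.7 / (2 × 6,885) = 316.9861.

S ≈ €317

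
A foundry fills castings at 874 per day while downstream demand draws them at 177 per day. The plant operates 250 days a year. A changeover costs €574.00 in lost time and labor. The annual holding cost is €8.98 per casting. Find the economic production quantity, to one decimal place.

Q* ≈ 2,663.4 castings

Annual demand D = 177 × 250 = 44,250.
Production build-up factor (1 − d/p) = 1 − 177/874 = 0.7975.
Q* = √(2DS / (H(1 − d/p))) = √(2 × 44,250 × 574 / (8.98 × 0.7975)).
= √(50,799,000 / 7.1614) ≈ 2663.353.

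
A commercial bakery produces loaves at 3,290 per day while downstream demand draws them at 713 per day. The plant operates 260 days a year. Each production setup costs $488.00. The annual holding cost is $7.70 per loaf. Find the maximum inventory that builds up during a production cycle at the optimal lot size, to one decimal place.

Annual demand D = 713 × 260 = 185,380.
Production build-up factor (1 − d/p) = 1 − 713/3,290 = 0.7833.
Q* = √(2DS / (H(1 − d/p))) = √(2 × 185,380 × 488 / (7.7 × 0.7833)).
= √(180,930,880 / 6.0313) ≈ 5477.113.
Maximum inventory = Q*(1 − d/p) = 5477.113 × 0.7833 ≈ 4290.128.

I_max ≈ 4,290.1 loaves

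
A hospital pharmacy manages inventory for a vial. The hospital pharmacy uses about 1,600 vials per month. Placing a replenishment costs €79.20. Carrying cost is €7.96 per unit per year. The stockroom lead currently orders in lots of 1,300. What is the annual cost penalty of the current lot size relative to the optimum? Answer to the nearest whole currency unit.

Extra cost ≈ €1,424 per year

Annual demand D = 1,600 × 12 = 19,200.
EOQ = √(2DS/H) = √(2 × 19,200 × 79.2 / 7.96) ≈ 618.12.
Cost at Q* = (D/Q*)S + (Q*/2)H = √(2DSH) ≈ €4,920.22.
Cost at Q = 1,300: (19,200/1,300)×79.2 + (1,300/2)×7.96 = €1,169.72 + €5,174.00 = €6,343.72.
Excess = €6,343.72 − €4,920.22 = €1,423.50.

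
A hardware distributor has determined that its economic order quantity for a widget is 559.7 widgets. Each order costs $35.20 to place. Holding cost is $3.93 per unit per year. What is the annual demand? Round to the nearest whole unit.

The basic EOQ model gives Q* = √(2DS/H); rearrange for the unknown.
From Q* = √(2DS/H): D = Q*²H / (2S) = 559.7² × 3.93 / (2 × 35.2) = 17487.612.

D ≈ 17,488 widgets per year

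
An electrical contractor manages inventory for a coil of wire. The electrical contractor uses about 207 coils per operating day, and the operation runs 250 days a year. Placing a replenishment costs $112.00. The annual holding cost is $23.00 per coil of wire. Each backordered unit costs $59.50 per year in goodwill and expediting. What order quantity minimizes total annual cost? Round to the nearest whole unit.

Q* ≈ 836 coils

Annual demand D = 207 × 250 = 51,750.
With planned backorders, Q* = √(2DS/H) · √((H+B)/B).
√(2DS/H) = √(2 × 51,750 × 112 / 23) = 709.930.
√((H+B)/B) = √((23+59.5)/59.5) = 1.1775.
Q* ≈ 835.957.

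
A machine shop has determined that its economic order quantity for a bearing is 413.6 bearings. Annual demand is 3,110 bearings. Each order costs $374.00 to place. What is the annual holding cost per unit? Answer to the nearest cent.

H ≈ $13.60

The basic EOQ model gives Q* = √(2DS/H); rearrange for the unknown.
From Q* = √(2DS/H): H = 2DS / Q*² = 2 × 3,110 × 374 / 413.6² = 13.5988.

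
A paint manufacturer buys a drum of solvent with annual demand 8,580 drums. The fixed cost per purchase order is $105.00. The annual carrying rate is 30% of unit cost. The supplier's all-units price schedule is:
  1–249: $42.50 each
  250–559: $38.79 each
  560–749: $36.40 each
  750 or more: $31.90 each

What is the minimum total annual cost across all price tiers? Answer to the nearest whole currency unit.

Holding cost per unit per year at price C is H = 0.30·C.
For each price level, check whether its EOQ is feasible; otherwise the best quantity at that price is the breakpoint.
Tier 1 ($42.50): EOQ = 375.9 exceeds tier's upper bound 249, so this tier is dominated.
EOQ at $38.79 = 393.5 (feasible in tier 2): TC = 8,580×$38.79 + (8,580/393.5)×105 + (393.5/2)×0.30×$38.79 = $337,397.23.
EOQ at $36.40 = 406.2 < 560, so use break Q=560: TC = 8,580×$36.40 + (8,580/560.0)×105 + (560.0/2)×0.30×$36.40 = $316,978.35.
EOQ at $31.90 = 433.9 < 750, so use break Q=750: TC = 8,580×$31.90 + (8,580/750.0)×105 + (750.0/2)×0.30×$31.90 = $278,491.95.
Lowest total cost among the candidates is at Q = 750.0.

TC* ≈ $278,492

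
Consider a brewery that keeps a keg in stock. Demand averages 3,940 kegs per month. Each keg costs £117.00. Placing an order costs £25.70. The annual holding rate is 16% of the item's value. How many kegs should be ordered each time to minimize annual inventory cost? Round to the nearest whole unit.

Annual demand D = 3,940 × 12 = 47,280.
Holding cost H = 0.16 × £117.00 = £18.7200 per unit per year.
EOQ = √(2DS / H) = √(2 × 47,280 × 25.7 / 18.72).
= √(2,430,192 / 18.72) = √129,817.9487 ≈ 360.303.

Q* ≈ 360 kegs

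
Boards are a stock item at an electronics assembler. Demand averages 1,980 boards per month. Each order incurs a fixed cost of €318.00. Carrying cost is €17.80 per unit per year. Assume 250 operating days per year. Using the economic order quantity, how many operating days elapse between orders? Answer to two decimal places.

T ≈ 9.69 days

Annual demand D = 1,980 × 12 = 23,760.
Q* = √(2DS/H) = √(2 × 23,760 × 318 / 17.8) ≈ 921.39.
Cycle time = Q*/D × 250 = 921.39 / 23,760 × 250 ≈ 9.695 days.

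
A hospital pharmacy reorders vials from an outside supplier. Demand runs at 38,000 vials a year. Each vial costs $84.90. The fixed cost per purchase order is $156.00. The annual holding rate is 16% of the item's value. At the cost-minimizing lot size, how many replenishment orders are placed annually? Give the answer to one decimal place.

N ≈ 40.7 orders per year

Holding cost H = 0.16 × $84.90 = $13.5840 per unit per year.
EOQ = √(2DS/H) = √(2 × 38,000 × 156 / 13.584) ≈ 934.23.
Orders per year = D / Q* = 38,000 / 934.23 ≈ 40.675.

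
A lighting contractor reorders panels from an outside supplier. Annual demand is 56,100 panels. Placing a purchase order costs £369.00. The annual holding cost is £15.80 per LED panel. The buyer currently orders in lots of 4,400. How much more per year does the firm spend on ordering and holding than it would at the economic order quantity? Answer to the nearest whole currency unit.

EOQ = √(2DS/H) = √(2 × 56,100 × 369 / 15.8) ≈ 1618.75.
Cost at Q* = (D/Q*)S + (Q*/2)H = √(2DSH) ≈ £25,576.33.
Cost at Q = 4,400: (56,100/4,400)×369 + (4,400/2)×15.8 = £4,704.75 + £34,760.00 = £39,464.75.
Excess = £39,464.75 − £25,576.33 = £13,888.42.

Extra cost ≈ £13,888 per year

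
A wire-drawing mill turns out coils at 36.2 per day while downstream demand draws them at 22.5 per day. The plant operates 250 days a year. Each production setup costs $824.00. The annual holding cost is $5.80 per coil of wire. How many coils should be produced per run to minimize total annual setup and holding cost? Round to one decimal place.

Q* ≈ 2,055.0 coils

Annual demand D = 22.5 × 250 = 5,625.
Production build-up factor (1 − d/p) = 1 − 22.5/36.2 = 0.3785.
Q* = √(2DS / (H(1 − d/p))) = √(2 × 5,625 × 824 / (5.8 × 0.3785)).
= √(9,270,000 / 2.195) ≈ 2055.038.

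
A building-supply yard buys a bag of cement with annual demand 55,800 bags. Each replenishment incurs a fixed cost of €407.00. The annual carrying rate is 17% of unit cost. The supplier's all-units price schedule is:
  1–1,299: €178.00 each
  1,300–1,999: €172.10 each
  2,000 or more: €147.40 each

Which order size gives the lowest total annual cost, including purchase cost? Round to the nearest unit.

Holding cost per unit per year at price C is H = 0.17·C.
For each price level, check whether its EOQ is feasible; otherwise the best quantity at that price is the breakpoint.
EOQ at €178.00 = 1225.2 (feasible in tier 1): TC = 55,800×€178.00 + (55,800/1225.2)×407 + (1225.2/2)×0.17×€178.00 = €9,969,473.51.
EOQ at €172.10 = 1246.0 < 1300, so use break Q=1300: TC = 55,800×€172.10 + (55,800/1300.0)×407 + (1300.0/2)×0.17×€172.10 = €9,639,666.74.
EOQ at €147.40 = 1346.3 < 2000, so use break Q=2000: TC = 55,800×€147.40 + (55,800/2000.0)×407 + (2000.0/2)×0.17×€147.40 = €8,261,333.30.
Lowest total cost is €8,261,333.30 at Q = 2000.0.

Q* ≈ 2,000 bags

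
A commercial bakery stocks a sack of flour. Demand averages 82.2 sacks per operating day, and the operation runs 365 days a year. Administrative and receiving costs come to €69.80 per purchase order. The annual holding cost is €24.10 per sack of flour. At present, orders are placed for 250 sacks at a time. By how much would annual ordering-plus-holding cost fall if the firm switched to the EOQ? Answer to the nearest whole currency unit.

Extra cost ≈ €1,342 per year

Annual demand D = 82.2 × 365 = 30,003.
EOQ = √(2DS/H) = √(2 × 30,003 × 69.8 / 24.1) ≈ 416.89.
Cost at Q* = (D/Q*)S + (Q*/2)H = √(2DSH) ≈ €10,046.93.
Cost at Q = 250: (30,003/250)×69.8 + (250/2)×24.1 = €8,376.84 + €3,012.50 = €11,389.34.
Excess = €11,389.34 − €10,046.93 = €1,342.40.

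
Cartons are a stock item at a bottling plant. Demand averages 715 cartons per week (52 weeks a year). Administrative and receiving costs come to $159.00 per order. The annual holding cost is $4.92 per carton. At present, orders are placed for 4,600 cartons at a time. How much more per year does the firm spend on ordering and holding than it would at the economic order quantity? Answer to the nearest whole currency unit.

Extra cost ≈ $4,974 per year

Annual demand D = 715 × 52 = 37,180.
EOQ = √(2DS/H) = √(2 × 37,180 × 159 / 4.92) ≈ 1550.19.
Cost at Q* = (D/Q*)S + (Q*/2)H = √(2DSH) ≈ $7,626.95.
Cost at Q = 4,600: (37,180/4,600)×159 + (4,600/2)×4.92 = $1,285.13 + $11,316.00 = $12,601.13.
Excess = $12,601.13 − $7,626.95 = $4,974.19.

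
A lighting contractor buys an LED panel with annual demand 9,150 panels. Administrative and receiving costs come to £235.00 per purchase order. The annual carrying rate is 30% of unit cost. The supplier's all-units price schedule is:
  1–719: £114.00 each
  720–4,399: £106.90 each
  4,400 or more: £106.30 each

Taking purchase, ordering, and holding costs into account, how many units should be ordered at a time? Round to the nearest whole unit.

Holding cost per unit per year at price C is H = 0.30·C.
Candidates are each tier's EOQ (if it falls in that tier) and each price-break quantity.
EOQ at £114.00 = 354.6 (feasible in tier 1): TC = 9,150×£114.00 + (9,150/354.6)×235 + (354.6/2)×0.30×£114.00 = £1,055,227.53.
EOQ at £106.90 = 366.2 < 720, so use break Q=720: TC = 9,150×£106.90 + (9,150/720.0)×235 + (720.0/2)×0.30×£106.90 = £992,666.66.
EOQ at £106.30 = 367.2 < 4400, so use break Q=4400: TC = 9,150×£106.30 + (9,150/4400.0)×235 + (4400.0/2)×0.30×£106.30 = £1,043,291.69.
Lowest total cost is £992,666.66 at Q = 720.0.

Q* ≈ 720 panels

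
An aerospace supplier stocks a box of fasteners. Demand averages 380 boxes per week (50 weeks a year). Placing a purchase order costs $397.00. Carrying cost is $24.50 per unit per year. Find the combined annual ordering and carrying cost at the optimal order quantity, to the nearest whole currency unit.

TC* ≈ $19,225

Annual demand D = 380 × 50 = 19,000.
EOQ = √(2DS/H) = √(2 × 19,000 × 397 / 24.5) ≈ 784.70.
At the optimum the two cost components are equal, so total cost = 2·(Q*/2)H = Q*·H.
Minimum total = √(2DSH) = √(2 × 19,000 × 397 × 24.5) ≈ 19225.166.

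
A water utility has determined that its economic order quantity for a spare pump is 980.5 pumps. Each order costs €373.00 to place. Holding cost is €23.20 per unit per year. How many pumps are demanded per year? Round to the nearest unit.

The basic EOQ model gives Q* = √(2DS/H); rearrange for the unknown.
From Q* = √(2DS/H): D = Q*²H / (2S) = 980.5² × 23.2 / (2 × 373) = 29898.153.

D ≈ 29,898 pumps per year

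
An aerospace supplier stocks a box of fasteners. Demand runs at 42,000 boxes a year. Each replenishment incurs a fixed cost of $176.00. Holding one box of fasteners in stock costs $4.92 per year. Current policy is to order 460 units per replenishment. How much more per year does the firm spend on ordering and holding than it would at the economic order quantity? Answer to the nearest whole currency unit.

EOQ = √(2DS/H) = √(2 × 42,000 × 176 / 4.92) ≈ 1733.46.
Cost at Q* = (D/Q*)S + (Q*/2)H = √(2DSH) ≈ $8,528.62.
Cost at Q = 460: (42,000/460)×176 + (460/2)×4.92 = $16,069.57 + $1,131.60 = $17,201.17.
Excess = $17,201.17 − $8,528.62 = $8,672.55.

Extra cost ≈ $8,673 per year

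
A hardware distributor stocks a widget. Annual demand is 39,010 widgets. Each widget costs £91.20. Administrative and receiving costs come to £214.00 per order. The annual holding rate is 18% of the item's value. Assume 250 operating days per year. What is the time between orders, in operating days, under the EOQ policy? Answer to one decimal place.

T ≈ 6.5 days

Holding cost H = 0.18 × £91.20 = £16.4160 per unit per year.
EOQ = √(2DS/H) = √(2 × 39,010 × 214 / 16.416) ≈ 1008.50.
Cycle time = Q*/D × 250 = 1008.50 / 39,010 × 250 ≈ 6.463 days.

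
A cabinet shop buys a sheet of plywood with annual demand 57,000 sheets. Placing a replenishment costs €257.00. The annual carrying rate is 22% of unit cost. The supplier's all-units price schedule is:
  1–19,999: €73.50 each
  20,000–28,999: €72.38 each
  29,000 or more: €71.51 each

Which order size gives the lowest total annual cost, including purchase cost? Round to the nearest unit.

Q* ≈ 1,346 sheets

Holding cost per unit per year at price C is H = 0.22·C.
Candidates are each tier's EOQ (if it falls in that tier) and each price-break quantity.
EOQ at €73.50 = 1346.1 (feasible in tier 1): TC = 57,000×€73.50 + (57,000/1346.1)×257 + (1346.1/2)×0.22×€73.50 = €4,211,265.77.
EOQ at €72.38 = 1356.4 < 20000, so use break Q=20000: TC = 57,000×€72.38 + (57,000/20000.0)×257 + (20000.0/2)×0.22×€72.38 = €4,285,628.45.
EOQ at €71.51 = 1364.7 < 29000, so use break Q=29000: TC = 57,000×€71.51 + (57,000/29000.0)×257 + (29000.0/2)×0.22×€71.51 = €4,304,692.04.
Lowest total cost is €4,211,265.77 at Q = 1346.1.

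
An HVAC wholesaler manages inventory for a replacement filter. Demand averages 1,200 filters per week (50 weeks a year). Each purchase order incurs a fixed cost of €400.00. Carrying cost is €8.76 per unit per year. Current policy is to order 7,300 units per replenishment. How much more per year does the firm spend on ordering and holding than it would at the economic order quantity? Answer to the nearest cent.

Extra cost ≈ €14,756.06 per year

Annual demand D = 1,200 × 50 = 60,000.
EOQ = √(2DS/H) = √(2 × 60,000 × 400 / 8.76) ≈ 2340.82.
Cost at Q* = (D/Q*)S + (Q*/2)H = √(2DSH) ≈ €20,505.61.
Cost at Q = 7,300: (60,000/7,300)×400 + (7,300/2)×8.76 = €3,287.67 + €31,974.00 = €35,261.67.
Excess = €35,261.67 − €20,505.61 = €14,756.06.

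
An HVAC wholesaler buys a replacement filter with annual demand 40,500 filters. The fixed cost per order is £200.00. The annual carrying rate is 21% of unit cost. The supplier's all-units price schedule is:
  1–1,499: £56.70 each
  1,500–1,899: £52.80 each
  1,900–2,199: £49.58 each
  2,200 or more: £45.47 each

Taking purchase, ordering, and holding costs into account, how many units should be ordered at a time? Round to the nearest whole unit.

Q* ≈ 2,200 filters

Holding cost per unit per year at price C is H = 0.21·C.
Evaluate total cost at each tier's feasible EOQ or, if the EOQ is below the tier, at the tier's minimum quantity.
EOQ at £56.70 = 1166.4 (feasible in tier 1): TC = 40,500×£56.70 + (40,500/1166.4)×200 + (1166.4/2)×0.21×£56.70 = £2,310,238.61.
EOQ at £52.80 = 1208.7 < 1500, so use break Q=1500: TC = 40,500×£52.80 + (40,500/1500.0)×200 + (1500.0/2)×0.21×£52.80 = £2,152,116.00.
EOQ at £49.58 = 1247.4 < 1900, so use break Q=1900: TC = 40,500×£49.58 + (40,500/1900.0)×200 + (1900.0/2)×0.21×£49.58 = £2,022,144.37.
EOQ at £45.47 = 1302.5 < 2200, so use break Q=2200: TC = 40,500×£45.47 + (40,500/2200.0)×200 + (2200.0/2)×0.21×£45.47 = £1,855,720.39.
Lowest total cost is £1,855,720.39 at Q = 2200.0.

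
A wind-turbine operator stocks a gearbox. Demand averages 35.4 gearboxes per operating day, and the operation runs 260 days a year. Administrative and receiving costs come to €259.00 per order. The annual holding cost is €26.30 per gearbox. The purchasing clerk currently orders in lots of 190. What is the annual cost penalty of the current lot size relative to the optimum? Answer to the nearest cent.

Annual demand D = 35.4 × 260 = 9,204.
EOQ = √(2DS/H) = √(2 × 9,204 × 259 / 26.3) ≈ 425.77.
Cost at Q* = (D/Q*)S + (Q*/2)H = √(2DSH) ≈ €11,197.76.
Cost at Q = 190: (9,204/190)×259 + (190/2)×26.3 = €12,546.51 + €2,498.50 = €15,045.01.
Excess = €15,045.01 − €11,197.76 = €3,847.25.

Extra cost ≈ €3,847.25 per year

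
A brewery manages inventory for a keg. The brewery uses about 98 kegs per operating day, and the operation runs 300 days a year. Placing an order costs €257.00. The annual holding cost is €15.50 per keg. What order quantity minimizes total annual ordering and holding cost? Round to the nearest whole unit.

Annual demand D = 98 × 300 = 29,400.
EOQ = √(2DS / H) = √(2 × 29,400 × 257 / 15.5).
= √(15,111,600 / 15.5) = √974,941.9355 ≈ 987.391.

Q* ≈ 987 kegs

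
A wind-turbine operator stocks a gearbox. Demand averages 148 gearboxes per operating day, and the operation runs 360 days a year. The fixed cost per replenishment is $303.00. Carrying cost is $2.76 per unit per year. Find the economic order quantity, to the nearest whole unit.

Annual demand D = 148 × 360 = 53,280.
EOQ = √(2DS / H) = √(2 × 53,280 × 303 / 2.76).
= √(32,287,680 / 2.76) = √11,698,434.7826 ≈ 3420.297.

Q* ≈ 3,420 gearboxes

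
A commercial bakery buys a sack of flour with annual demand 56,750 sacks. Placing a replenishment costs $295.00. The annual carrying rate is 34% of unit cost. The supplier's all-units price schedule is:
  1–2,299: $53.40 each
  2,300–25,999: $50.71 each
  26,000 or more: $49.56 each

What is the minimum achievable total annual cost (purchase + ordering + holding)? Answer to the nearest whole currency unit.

TC* ≈ $2,904,899

Holding cost per unit per year at price C is H = 0.34·C.
Evaluate total cost at each tier's feasible EOQ or, if the EOQ is below the tier, at the tier's minimum quantity.
EOQ at $53.40 = 1358.0 (feasible in tier 1): TC = 56,750×$53.40 + (56,750/1358.0)×295 + (1358.0/2)×0.34×$53.40 = $3,055,105.80.
EOQ at $50.71 = 1393.6 < 2300, so use break Q=2300: TC = 56,750×$50.71 + (56,750/2300.0)×295 + (2300.0/2)×0.34×$50.71 = $2,904,898.91.
EOQ at $49.56 = 1409.6 < 26000, so use break Q=26000: TC = 56,750×$49.56 + (56,750/26000.0)×295 + (26000.0/2)×0.34×$49.56 = $3,032,229.09.
Lowest total cost among the candidates is at Q = 2300.0.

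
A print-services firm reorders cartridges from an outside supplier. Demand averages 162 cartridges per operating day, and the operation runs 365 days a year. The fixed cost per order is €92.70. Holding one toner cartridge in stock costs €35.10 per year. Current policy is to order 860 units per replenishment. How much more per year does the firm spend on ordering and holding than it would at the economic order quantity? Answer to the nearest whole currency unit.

Extra cost ≈ €1,851 per year

Annual demand D = 162 × 365 = 59,130.
EOQ = √(2DS/H) = √(2 × 59,130 × 92.7 / 35.1) ≈ 558.86.
Cost at Q* = (D/Q*)S + (Q*/2)H = √(2DSH) ≈ €19,616.09.
Cost at Q = 860: (59,130/860)×92.7 + (860/2)×35.1 = €6,373.66 + €15,093.00 = €21,466.66.
Excess = €21,466.66 − €19,616.09 = €1,850.58.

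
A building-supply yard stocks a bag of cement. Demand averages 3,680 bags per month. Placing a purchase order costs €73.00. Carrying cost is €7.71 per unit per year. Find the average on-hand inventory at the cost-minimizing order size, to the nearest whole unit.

Average inventory ≈ 457 bags

Annual demand D = 3,680 × 12 = 44,160.
The optimal lot size = √(2DS/H) = √(2 × 44,160 × 73 / 7.71) ≈ 914.46.
Average inventory = Q*/2 ≈ 914.46 / 2 = 457.229.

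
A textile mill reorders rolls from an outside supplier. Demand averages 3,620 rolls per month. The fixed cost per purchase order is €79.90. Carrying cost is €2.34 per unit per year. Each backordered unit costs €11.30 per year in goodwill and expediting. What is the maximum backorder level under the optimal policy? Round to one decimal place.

Annual demand D = 3,620 × 12 = 43,440.
With planned backorders, Q* = √(2DS/H) · √((H+B)/B).
√(2DS/H) = √(2 × 43,440 × 79.9 / 2.34) = 1722.366.
√((H+B)/B) = √((2.34+11.3)/11.3) = 1.0987.
Q* ≈ 1892.315.
S* = Q* · H/(H+B) = 1892.315 × 2.34/13.64 ≈ 324.635.

S* ≈ 324.6 rolls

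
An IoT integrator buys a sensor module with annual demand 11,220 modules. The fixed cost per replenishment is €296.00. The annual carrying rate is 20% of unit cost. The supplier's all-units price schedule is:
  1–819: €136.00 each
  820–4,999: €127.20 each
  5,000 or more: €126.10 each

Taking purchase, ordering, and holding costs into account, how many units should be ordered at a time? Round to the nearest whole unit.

Q* ≈ 820 modules

Holding cost per unit per year at price C is H = 0.20·C.
Candidates are each tier's EOQ (if it falls in that tier) and each price-break quantity.
EOQ at €136.00 = 494.2 (feasible in tier 1): TC = 11,220×€136.00 + (11,220/494.2)×296 + (494.2/2)×0.20×€136.00 = €1,539,361.31.
EOQ at €127.20 = 511.0 < 820, so use break Q=820: TC = 11,220×€127.20 + (11,220/820.0)×296 + (820.0/2)×0.20×€127.20 = €1,441,664.55.
EOQ at €126.10 = 513.2 < 5000, so use break Q=5000: TC = 11,220×€126.10 + (11,220/5000.0)×296 + (5000.0/2)×0.20×€126.10 = €1,478,556.22.
Lowest total cost is €1,441,664.55 at Q = 820.0.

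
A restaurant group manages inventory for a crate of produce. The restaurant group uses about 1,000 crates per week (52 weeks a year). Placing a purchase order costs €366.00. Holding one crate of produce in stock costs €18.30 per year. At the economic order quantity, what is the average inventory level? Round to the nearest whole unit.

Average inventory ≈ 721 crates

Annual demand D = 1,000 × 52 = 52,000.
EOQ = √(2DS/H) = √(2 × 52,000 × 366 / 18.3) ≈ 1442.22.
Average inventory = Q*/2 ≈ 1442.22 / 2 = 721.110.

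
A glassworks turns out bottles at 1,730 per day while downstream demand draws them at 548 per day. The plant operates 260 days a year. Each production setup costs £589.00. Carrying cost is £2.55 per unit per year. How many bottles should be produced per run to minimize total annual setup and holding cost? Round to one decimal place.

Annual demand D = 548 × 260 = 142,480.
Production build-up factor (1 − d/p) = 1 − 548/1,730 = 0.6832.
Q* = √(2DS / (H(1 − d/p))) = √(2 × 142,480 × 589 / (2.55 × 0.6832)).
= √(167,841,440 / 1.7423) ≈ 9815.079.

Q* ≈ 9,815.1 bottles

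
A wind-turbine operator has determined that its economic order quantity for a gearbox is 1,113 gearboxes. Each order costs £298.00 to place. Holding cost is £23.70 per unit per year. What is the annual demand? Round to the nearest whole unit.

Squaring Q* = √(2DS/H) gives Q*² = 2DS/H.
From Q* = √(2DS/H): D = Q*²H / (2S) = 1,113² × 23.7 / (2 × 298) = 49259.774.

D ≈ 49,260 gearboxes per year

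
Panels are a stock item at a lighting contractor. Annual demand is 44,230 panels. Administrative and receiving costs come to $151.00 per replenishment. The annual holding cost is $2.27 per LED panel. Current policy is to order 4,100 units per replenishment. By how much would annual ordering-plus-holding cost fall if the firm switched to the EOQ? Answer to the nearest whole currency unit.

Extra cost ≈ $776 per year

EOQ = √(2DS/H) = √(2 × 44,230 × 151 / 2.27) ≈ 2425.77.
Cost at Q* = (D/Q*)S + (Q*/2)H = √(2DSH) ≈ $5,506.49.
Cost at Q = 4,100: (44,230/4,100)×151 + (4,100/2)×2.27 = $1,628.96 + $4,653.50 = $6,282.46.
Excess = $6,282.46 − $5,506.49 = $775.97.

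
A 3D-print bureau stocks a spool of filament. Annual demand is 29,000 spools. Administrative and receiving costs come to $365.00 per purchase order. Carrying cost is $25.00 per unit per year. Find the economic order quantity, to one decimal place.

EOQ = √(2DS / H) = √(2 × 29,000 × 365 / 25).
= √(21,170,000 / 25) = √846,800 ≈ 920.217.

Q* ≈ 920.2 spools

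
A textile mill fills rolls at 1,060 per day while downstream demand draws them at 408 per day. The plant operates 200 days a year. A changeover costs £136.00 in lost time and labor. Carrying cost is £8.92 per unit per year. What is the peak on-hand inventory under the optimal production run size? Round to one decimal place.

Annual demand D = 408 × 200 = 81,600.
Production build-up factor (1 − d/p) = 1 − 408/1,060 = 0.6151.
Q* = √(2DS / (H(1 − d/p))) = √(2 × 81,600 × 136 / (8.92 × 0.6151)).
= √(22,195,200 / 5.4866) ≈ 2011.297.
Maximum inventory = Q*(1 − d/p) = 2011.297 × 0.6151 ≈ 1237.137.

I_max ≈ 1,237.1 rolls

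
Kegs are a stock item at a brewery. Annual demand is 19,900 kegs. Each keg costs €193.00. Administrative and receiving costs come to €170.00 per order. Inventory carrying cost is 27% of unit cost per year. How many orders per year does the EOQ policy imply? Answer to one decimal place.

Holding cost H = 0.27 × €193.00 = €52.1100 per unit per year.
Q* = √(2DS/H) = √(2 × 19,900 × 170 / 52.11) ≈ 360.33.
Orders per year = D / Q* = 19,900 / 360.33 ≈ 55.227.

N ≈ 55.2 orders per year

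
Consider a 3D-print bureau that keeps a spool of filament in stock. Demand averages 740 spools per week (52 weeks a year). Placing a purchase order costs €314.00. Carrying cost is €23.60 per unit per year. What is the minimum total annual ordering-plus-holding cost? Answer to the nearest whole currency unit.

TC* ≈ €23,881

Annual demand D = 740 × 52 = 38,480.
Q* = √(2DS/H) = √(2 × 38,480 × 314 / 23.6) ≈ 1011.91.
At the optimum the two cost components are equal, so total cost = 2·(Q*/2)H = Q*·H.
Minimum total = √(2DSH) = √(2 × 38,480 × 314 × 23.6) ≈ 23881.047.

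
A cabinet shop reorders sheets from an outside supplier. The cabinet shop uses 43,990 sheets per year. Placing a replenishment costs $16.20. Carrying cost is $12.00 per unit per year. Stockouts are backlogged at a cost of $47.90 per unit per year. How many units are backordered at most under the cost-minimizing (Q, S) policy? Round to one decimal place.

S* ≈ 77.2 sheets

With planned backorders, Q* = √(2DS/H) · √((H+B)/B).
√(2DS/H) = √(2 × 43,990 × 16.2 / 12) = 344.635.
√((H+B)/B) = √((12+47.9)/47.9) = 1.1183.
Q* ≈ 385.394.
S* = Q* · H/(H+B) = 385.394 × 12/59.9 ≈ 77.207.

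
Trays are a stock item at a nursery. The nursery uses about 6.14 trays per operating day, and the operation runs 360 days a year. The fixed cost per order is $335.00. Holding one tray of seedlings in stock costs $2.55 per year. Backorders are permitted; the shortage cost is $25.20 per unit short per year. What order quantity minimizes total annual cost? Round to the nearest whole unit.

Annual demand D = 6.14 × 360 = 2,210.4.
With planned backorders, Q* = √(2DS/H) · √((H+B)/B).
√(2DS/H) = √(2 × 2,210.4 × 335 / 2.55) = 762.084.
√((H+B)/B) = √((2.55+25.2)/25.2) = 1.0494.
Q* ≈ 799.713.

Q* ≈ 800 trays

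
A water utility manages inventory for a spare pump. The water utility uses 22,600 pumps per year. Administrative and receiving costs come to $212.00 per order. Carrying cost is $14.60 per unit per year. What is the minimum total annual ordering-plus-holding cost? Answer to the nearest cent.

The optimal lot size = √(2DS/H) = √(2 × 22,600 × 212 / 14.6) ≈ 810.14.
At the optimum the two cost components are equal, so total cost = 2·(Q*/2)H = Q*·H.
Minimum total = √(2DSH) = √(2 × 22,600 × 212 × 14.6) ≈ 11828.062.

TC* ≈ $11,828.06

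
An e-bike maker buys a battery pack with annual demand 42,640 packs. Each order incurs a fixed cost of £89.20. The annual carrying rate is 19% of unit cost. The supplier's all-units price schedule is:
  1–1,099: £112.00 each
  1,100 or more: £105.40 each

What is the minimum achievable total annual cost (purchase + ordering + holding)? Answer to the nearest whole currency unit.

Holding cost per unit per year at price C is H = 0.19·C.
Candidates are each tier's EOQ (if it falls in that tier) and each price-break quantity.
EOQ at £112.00 = 597.9 (feasible in tier 1): TC = 42,640×£112.00 + (42,640/597.9)×89.2 + (597.9/2)×0.19×£112.00 = £4,788,403.07.
EOQ at £105.40 = 616.3 < 1100, so use break Q=1100: TC = 42,640×£105.40 + (42,640/1100.0)×89.2 + (1100.0/2)×0.19×£105.40 = £4,508,728.02.
Lowest total cost among the candidates is at Q = 1100.0.

TC* ≈ £4,508,728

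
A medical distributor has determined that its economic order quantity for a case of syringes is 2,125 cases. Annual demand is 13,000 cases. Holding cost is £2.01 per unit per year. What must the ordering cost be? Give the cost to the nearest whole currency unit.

S ≈ £349

Invert the EOQ relation Q*² = 2DS/H.
From Q* = √(2DS/H): S = Q*²H / (2D) = 2,125² × 2.01 / (2 × 13,000) = 349.0925.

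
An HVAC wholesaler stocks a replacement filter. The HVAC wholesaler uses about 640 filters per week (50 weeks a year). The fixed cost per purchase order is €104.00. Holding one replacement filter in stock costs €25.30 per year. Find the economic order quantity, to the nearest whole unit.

Q* ≈ 513 filters

Annual demand D = 640 × 50 = 32,000.
EOQ = √(2DS / H) = √(2 × 32,000 × 104 / 25.3).
= √(6,656,000 / 25.3) = √263,083.004 ≈ 512.916.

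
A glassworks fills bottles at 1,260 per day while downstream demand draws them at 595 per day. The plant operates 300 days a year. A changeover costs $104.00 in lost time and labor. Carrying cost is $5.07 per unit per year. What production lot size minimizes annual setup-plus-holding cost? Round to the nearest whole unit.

Q* ≈ 3,725 bottles

Annual demand D = 595 × 300 = 178,500.
Production build-up factor (1 − d/p) = 1 − 595/1,260 = 0.5278.
Q* = √(2DS / (H(1 − d/p))) = √(2 × 178,500 × 104 / (5.07 × 0.5278)).
= √(37,128,000 / 2.6758) ≈ 3724.957.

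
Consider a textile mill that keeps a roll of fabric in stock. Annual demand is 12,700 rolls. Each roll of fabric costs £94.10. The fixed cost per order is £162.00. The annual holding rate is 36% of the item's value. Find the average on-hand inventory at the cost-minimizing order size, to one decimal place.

Holding cost H = 0.36 × £94.10 = £33.8760 per unit per year.
Q* = √(2DS/H) = √(2 × 12,700 × 162 / 33.876) ≈ 348.52.
Average inventory = Q*/2 ≈ 348.52 / 2 = 174.260.

Average inventory ≈ 174.3 rolls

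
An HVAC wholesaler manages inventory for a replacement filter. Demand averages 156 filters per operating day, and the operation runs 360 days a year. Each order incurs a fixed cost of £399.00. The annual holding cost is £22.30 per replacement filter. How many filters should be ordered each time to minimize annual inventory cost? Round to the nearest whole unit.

Q* ≈ 1,418 filters

Annual demand D = 156 × 360 = 56,160.
EOQ = √(2DS / H) = √(2 × 56,160 × 399 / 22.3).
= √(44,815,680 / 22.3) = √2,009,671.7489 ≈ 1417.629.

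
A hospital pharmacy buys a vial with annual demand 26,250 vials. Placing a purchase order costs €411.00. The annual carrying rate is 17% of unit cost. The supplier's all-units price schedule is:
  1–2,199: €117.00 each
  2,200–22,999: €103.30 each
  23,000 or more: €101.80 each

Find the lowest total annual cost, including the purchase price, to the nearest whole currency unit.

Holding cost per unit per year at price C is H = 0.17·C.
For each price level, check whether its EOQ is feasible; otherwise the best quantity at that price is the breakpoint.
EOQ at €117.00 = 1041.6 (feasible in tier 1): TC = 26,250×€117.00 + (26,250/1041.6)×411 + (1041.6/2)×0.17×€117.00 = €3,091,966.57.
EOQ at €103.30 = 1108.5 < 2200, so use break Q=2200: TC = 26,250×€103.30 + (26,250/2200.0)×411 + (2200.0/2)×0.17×€103.30 = €2,735,846.08.
EOQ at €101.80 = 1116.6 < 23000, so use break Q=23000: TC = 26,250×€101.80 + (26,250/23000.0)×411 + (23000.0/2)×0.17×€101.80 = €2,871,738.08.
Lowest total cost among the candidates is at Q = 2200.0.

TC* ≈ €2,735,846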